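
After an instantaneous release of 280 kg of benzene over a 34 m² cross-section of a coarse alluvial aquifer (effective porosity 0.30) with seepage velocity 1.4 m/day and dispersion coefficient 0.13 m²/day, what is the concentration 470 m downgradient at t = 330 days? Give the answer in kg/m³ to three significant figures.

0.814 kg/m³

For an instantaneous plane source, C(x,t) = M/(n_e·A·√(4πDt)) · exp(−(x−vt)²/(4Dt)), with n_e·A the pore (flow) area.
Plume center vt = 1.4 × 330 = 462 m, so the well at 470 m is 8 m downgradient of the peak.
√(4πDt) = 23.22 m, giving peak height M/(n_e·A·√(4πDt)) = 280/(0.30 × 34 × 23.22) = 1.182 kg/m³.
(x−vt)²/(4Dt) = (8)²/(4 × 0.13 × 330) = 0.3730; exp(−0.3730) = 0.6887.
C = 1.182 × 0.6887 = 0.814 kg/m³.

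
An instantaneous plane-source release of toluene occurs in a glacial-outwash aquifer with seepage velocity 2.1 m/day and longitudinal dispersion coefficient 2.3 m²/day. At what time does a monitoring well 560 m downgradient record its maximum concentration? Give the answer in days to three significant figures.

266 days

For the 1D instantaneous-source solution, setting ∂C/∂t = 0 at fixed x gives v²t² + 2Dt − x² = 0, so t = (√(D² + v²x²) − D)/v².
√(D² + v²x²) = √(2.3² + 2.1² × 560²) = 1176; v² = 4.41.
t = (1176 − 2.3)/4.41 = 266 days (vs. the pure-advection estimate x/v = 267 d).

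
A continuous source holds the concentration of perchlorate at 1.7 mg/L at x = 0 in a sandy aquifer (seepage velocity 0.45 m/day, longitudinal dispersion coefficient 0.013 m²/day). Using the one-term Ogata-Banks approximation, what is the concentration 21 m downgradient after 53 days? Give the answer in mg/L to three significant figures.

For a continuous step input, C/C₀ ≈ ½·erfc((x−vt)/(2√(Dt))).
vt = 0.45 × 53 = 23.85 m and 2√(Dt) = 2√(0.013 × 53) = 1.660 m.
Argument (x−vt)/(2√(Dt)) = (21 − 23.85)/1.660 = -1.717; ½·erfc(-1.717) = 0.9924.
C = 1.7 × 0.9924 = 1.69 mg/L.

1.69 mg/L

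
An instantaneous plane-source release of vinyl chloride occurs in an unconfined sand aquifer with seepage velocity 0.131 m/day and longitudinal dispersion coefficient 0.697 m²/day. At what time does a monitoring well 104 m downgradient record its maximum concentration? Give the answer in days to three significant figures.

754 days

For the 1D instantaneous-source solution, setting ∂C/∂t = 0 at fixed x gives v²t² + 2Dt − x² = 0, so t = (√(D² + v²x²) − D)/v².
√(D² + v²x²) = √(0.697² + 0.131² × 104²) = 13.64; v² = 0.017161.
t = (13.64 − 0.697)/0.017161 = 754 days (vs. the pure-advection estimate x/v = 794 d).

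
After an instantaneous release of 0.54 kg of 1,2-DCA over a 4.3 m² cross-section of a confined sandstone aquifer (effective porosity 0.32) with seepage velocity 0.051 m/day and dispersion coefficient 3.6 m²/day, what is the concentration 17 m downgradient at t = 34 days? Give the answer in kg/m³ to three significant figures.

For an instantaneous plane source, C(x,t) = M/(n_e·A·√(4πDt)) · exp(−(x−vt)²/(4Dt)), with n_e·A the pore (flow) area.
Plume center vt = 0.051 × 34 = 1.734 m, so the well at 17 m is 15.266 m downgradient of the peak.
√(4πDt) = 39.22 m, giving peak height M/(n_e·A·√(4πDt)) = 0.54/(0.32 × 4.3 × 39.22) = 0.01001 kg/m³.
(x−vt)²/(4Dt) = (15.266)²/(4 × 3.6 × 34) = 0.4760; exp(−0.4760) = 0.6213.
C = 0.01001 × 0.6213 = 0.00622 kg/m³.

0.00622 kg/m³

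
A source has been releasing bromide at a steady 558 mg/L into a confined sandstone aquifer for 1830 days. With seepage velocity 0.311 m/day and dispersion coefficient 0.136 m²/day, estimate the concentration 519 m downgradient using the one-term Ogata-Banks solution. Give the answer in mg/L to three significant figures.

551 mg/L

For a continuous step input, C/C₀ ≈ ½·erfc((x−vt)/(2√(Dt))).
vt = 0.311 × 1830 = 569.13 m and 2√(Dt) = 2√(0.136 × 1830) = 31.55 m.
Argument (x−vt)/(2√(Dt)) = (519 − 569.13)/31.55 = -1.589; ½·erfc(-1.589) = 0.9877.
C = 558 × 0.9877 = 551 mg/L.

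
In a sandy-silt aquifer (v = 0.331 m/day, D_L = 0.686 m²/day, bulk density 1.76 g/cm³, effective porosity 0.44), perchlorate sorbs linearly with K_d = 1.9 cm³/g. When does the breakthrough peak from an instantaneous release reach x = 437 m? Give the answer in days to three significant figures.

Retardation factor R = 1 + ρ_b·K_d/n = 1 + 1.76 × 1.9/0.44 = 8.600.
Sorption retards both mechanisms: v_R = v/R = 0.03849 m/day, D_R = D/R = 0.07977 m²/day.
Peak time from v_R²t² + 2D_R t − x² = 0: t = (√(D_R² + v_R²x²) − D_R)/v_R².
√(D_R² + v_R²x²) = √(0.07977² + 0.03849² × 437²) = 16.82; v_R² = 0.001481.
t = (16.82 − 0.07977)/0.001481 = 11300 days.

11300 days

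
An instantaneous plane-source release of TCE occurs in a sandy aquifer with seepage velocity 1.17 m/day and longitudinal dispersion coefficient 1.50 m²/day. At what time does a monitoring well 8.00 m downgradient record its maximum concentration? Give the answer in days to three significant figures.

5.83 days

For the 1D instantaneous-source solution, setting ∂C/∂t = 0 at fixed x gives v²t² + 2Dt − x² = 0, so t = (√(D² + v²x²) − D)/v².
√(D² + v²x²) = √(1.50² + 1.17² × 8.00²) = 9.479; v² = 1.3689.
t = (9.479 − 1.50)/1.3689 = 5.83 days (vs. the pure-advection estimate x/v = 6.84 d).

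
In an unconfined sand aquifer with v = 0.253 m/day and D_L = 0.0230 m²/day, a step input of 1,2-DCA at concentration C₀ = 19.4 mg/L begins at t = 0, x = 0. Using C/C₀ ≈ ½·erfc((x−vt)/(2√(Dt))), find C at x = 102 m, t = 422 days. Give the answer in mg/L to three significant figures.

For a continuous step input, C/C₀ ≈ ½·erfc((x−vt)/(2√(Dt))).
vt = 0.253 × 422 = 106.766 m and 2√(Dt) = 2√(0.0230 × 422) = 6.231 m.
Argument (x−vt)/(2√(Dt)) = (102 − 106.766)/6.231 = -0.7649; ½·erfc(-0.7649) = 0.8603.
C = 19.4 × 0.8603 = 16.7 mg/L.

16.7 mg/L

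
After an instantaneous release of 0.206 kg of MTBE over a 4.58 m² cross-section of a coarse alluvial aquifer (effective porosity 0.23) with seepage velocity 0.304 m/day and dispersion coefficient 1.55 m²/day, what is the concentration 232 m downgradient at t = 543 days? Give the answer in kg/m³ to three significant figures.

For an instantaneous plane source, C(x,t) = M/(n_e·A·√(4πDt)) · exp(−(x−vt)²/(4Dt)), with n_e·A the pore (flow) area.
Plume center vt = 0.304 × 543 = 165.072 m, so the well at 232 m is 66.928 m downgradient of the peak.
√(4πDt) = 102.8 m, giving peak height M/(n_e·A·√(4πDt)) = 0.206/(0.23 × 4.58 × 102.8) = 0.001902 kg/m³.
(x−vt)²/(4Dt) = (66.928)²/(4 × 1.55 × 543) = 1.331; exp(−1.331) = 0.2642.
C = 0.001902 × 0.2642 = 0.000503 kg/m³.

0.000503 kg/m³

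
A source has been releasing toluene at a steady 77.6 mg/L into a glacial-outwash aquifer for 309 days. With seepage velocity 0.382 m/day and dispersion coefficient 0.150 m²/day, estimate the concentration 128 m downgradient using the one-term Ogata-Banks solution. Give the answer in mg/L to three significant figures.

11.7 mg/L

For a continuous step input, C/C₀ ≈ ½·erfc((x−vt)/(2√(Dt))).
vt = 0.382 × 309 = 118.038 m and 2√(Dt) = 2√(0.150 × 309) = 13.62 m.
Argument (x−vt)/(2√(Dt)) = (128 − 118.038)/13.62 = 0.7314; ½·erfc(0.7314) = 0.1505.
C = 77.6 × 0.1505 = 11.7 mg/L.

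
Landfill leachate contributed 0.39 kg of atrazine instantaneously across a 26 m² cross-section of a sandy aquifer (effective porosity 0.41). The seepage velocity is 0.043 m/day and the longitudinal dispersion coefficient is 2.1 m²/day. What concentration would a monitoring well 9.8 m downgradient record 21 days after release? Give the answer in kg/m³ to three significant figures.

0.000992 kg/m³

For an instantaneous plane source, C(x,t) = M/(n_e·A·√(4πDt)) · exp(−(x−vt)²/(4Dt)), with n_e·A the pore (flow) area.
Plume center vt = 0.043 × 21 = 0.903 m, so the well at 9.8 m is 8.897 m downgradient of the peak.
√(4πDt) = 23.54 m, giving peak height M/(n_e·A·√(4πDt)) = 0.39/(0.41 × 26 × 23.54) = 0.001554 kg/m³.
(x−vt)²/(4Dt) = (8.897)²/(4 × 2.1 × 21) = 0.4487; exp(−0.4487) = 0.6385.
C = 0.001554 × 0.6385 = 0.000992 kg/m³.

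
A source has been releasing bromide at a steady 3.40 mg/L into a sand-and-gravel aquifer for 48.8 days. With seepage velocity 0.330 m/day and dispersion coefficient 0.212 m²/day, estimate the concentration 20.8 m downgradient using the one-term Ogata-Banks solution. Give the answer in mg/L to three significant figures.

For a continuous step input, C/C₀ ≈ ½·erfc((x−vt)/(2√(Dt))).
vt = 0.330 × 48.8 = 16.104 m and 2√(Dt) = 2√(0.212 × 48.8) = 6.433 m.
Argument (x−vt)/(2√(Dt)) = (20.8 − 16.104)/6.433 = 0.7300; ½·erfc(0.7300) = 0.1509.
C = 3.40 × 0.1509 = 0.513 mg/L.

0.513 mg/L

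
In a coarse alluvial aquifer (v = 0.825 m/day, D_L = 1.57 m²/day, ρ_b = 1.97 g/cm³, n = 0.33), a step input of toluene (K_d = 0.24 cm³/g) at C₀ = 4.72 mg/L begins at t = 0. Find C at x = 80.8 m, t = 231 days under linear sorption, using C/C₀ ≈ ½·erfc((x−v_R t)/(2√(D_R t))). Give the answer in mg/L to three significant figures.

2.09 mg/L

Retardation factor R = 1 + ρ_b·K_d/n = 1 + 1.97 × 0.24/0.33 = 2.433.
Sorption retards both mechanisms: v_R = v/R = 0.3391 m/day, D_R = D/R = 0.6453 m²/day.
v_R·t = 0.3391 × 231 = 78.3321 m; 2√(D_R t) = 24.42 m; argument = (80.8 − 78.3321)/24.42 = 0.1011.
C = C₀ × ½·erfc(0.1011) = 4.72 × 0.4432 = 2.09 mg/L.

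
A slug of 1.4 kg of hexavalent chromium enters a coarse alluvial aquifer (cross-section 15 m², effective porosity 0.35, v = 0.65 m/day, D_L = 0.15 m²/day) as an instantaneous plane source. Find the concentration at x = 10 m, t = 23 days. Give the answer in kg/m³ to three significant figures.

0.00686 kg/m³

For an instantaneous plane source, C(x,t) = M/(n_e·A·√(4πDt)) · exp(−(x−vt)²/(4Dt)), with n_e·A the pore (flow) area.
Plume center vt = 0.65 × 23 = 14.95 m, so the well at 10 m is 4.95 m upgradient of the peak.
√(4πDt) = 6.584 m, giving peak height M/(n_e·A·√(4πDt)) = 1.4/(0.35 × 15 × 6.584) = 0.04050 kg/m³.
(x−vt)²/(4Dt) = (-4.95)²/(4 × 0.15 × 23) = 1.776; exp(−1.776) = 0.1693.
C = 0.04050 × 0.1693 = 0.00686 kg/m³.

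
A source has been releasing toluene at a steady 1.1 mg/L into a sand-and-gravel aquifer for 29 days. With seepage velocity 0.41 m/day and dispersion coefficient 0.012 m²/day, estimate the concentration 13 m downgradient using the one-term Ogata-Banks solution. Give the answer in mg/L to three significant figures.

0.101 mg/L

For a continuous step input, C/C₀ ≈ ½·erfc((x−vt)/(2√(Dt))).
vt = 0.41 × 29 = 11.89 m and 2√(Dt) = 2√(0.012 × 29) = 1.180 m.
Argument (x−vt)/(2√(Dt)) = (13 − 11.89)/1.180 = 0.9407; ½·erfc(0.9407) = 0.09170.
C = 1.1 × 0.09170 = 0.101 mg/L.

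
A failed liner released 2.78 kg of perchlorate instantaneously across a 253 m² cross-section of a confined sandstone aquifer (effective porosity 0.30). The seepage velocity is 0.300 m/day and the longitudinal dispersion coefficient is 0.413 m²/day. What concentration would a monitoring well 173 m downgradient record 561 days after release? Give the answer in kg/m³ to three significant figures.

For an instantaneous plane source, C(x,t) = M/(n_e·A·√(4πDt)) · exp(−(x−vt)²/(4Dt)), with n_e·A the pore (flow) area.
Plume center vt = 0.300 × 561 = 168.3 m, so the well at 173 m is 4.7 m downgradient of the peak.
√(4πDt) = 53.96 m, giving peak height M/(n_e·A·√(4πDt)) = 2.78/(0.30 × 253 × 53.96) = 0.0006788 kg/m³.
(x−vt)²/(4Dt) = (4.7)²/(4 × 0.413 × 561) = 0.02384; exp(−0.02384) = 0.9764.
C = 0.0006788 × 0.9764 = 0.000663 kg/m³.

0.000663 kg/m³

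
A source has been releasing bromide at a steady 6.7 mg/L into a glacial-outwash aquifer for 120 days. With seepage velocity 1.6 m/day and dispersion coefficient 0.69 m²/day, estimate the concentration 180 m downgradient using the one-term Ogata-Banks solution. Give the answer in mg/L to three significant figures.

For a continuous step input, C/C₀ ≈ ½·erfc((x−vt)/(2√(Dt))).
vt = 1.6 × 120 = 192 m and 2√(Dt) = 2√(0.69 × 120) = 18.20 m.
Argument (x−vt)/(2√(Dt)) = (180 − 192)/18.20 = -0.6593; ½·erfc(-0.6593) = 0.8244.
C = 6.7 × 0.8244 = 5.52 mg/L.

5.52 mg/L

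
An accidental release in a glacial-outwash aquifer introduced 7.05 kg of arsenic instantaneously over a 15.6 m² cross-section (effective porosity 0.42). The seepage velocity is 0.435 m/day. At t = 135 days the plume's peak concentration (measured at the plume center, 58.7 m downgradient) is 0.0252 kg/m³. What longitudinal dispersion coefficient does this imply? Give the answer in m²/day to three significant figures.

1.07 m²/day

At the plume center C_max = M/(n_e·A·√(4πDt)), so D = M²/(4πt·(n_e·A·C_max)²).
n_e·A·C_max = 0.42 × 15.6 × 0.0252 = 0.1651 kg/m.
D = 7.05²/(4π × 135 × 0.1651²) = 1.07 m²/day.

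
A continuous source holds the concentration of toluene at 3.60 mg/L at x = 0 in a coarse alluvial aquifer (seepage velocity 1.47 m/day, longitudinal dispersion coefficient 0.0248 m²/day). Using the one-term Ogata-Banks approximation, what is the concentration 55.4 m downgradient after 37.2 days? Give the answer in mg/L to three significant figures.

For a continuous step input, C/C₀ ≈ ½·erfc((x−vt)/(2√(Dt))).
vt = 1.47 × 37.2 = 54.684 m and 2√(Dt) = 2√(0.0248 × 37.2) = 1.921 m.
Argument (x−vt)/(2√(Dt)) = (55.4 − 54.684)/1.921 = 0.3727; ½·erfc(0.3727) = 0.2991.
C = 3.60 × 0.2991 = 1.08 mg/L.

1.08 mg/L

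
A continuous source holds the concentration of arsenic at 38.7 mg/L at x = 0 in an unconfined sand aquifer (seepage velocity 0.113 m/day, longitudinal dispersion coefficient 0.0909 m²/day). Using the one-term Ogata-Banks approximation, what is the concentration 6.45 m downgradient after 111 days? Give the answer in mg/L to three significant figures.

35.3 mg/L

For a continuous step input, C/C₀ ≈ ½·erfc((x−vt)/(2√(Dt))).
vt = 0.113 × 111 = 12.543 m and 2√(Dt) = 2√(0.0909 × 111) = 6.353 m.
Argument (x−vt)/(2√(Dt)) = (6.45 − 12.543)/6.353 = -0.9591; ½·erfc(-0.9591) = 0.9125.
C = 38.7 × 0.9125 = 35.3 mg/L.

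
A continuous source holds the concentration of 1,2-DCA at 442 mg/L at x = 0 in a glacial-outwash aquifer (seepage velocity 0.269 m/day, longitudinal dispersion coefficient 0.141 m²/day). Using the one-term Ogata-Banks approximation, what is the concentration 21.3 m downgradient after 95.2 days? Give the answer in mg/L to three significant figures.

352 mg/L

For a continuous step input, C/C₀ ≈ ½·erfc((x−vt)/(2√(Dt))).
vt = 0.269 × 95.2 = 25.6088 m and 2√(Dt) = 2√(0.141 × 95.2) = 7.328 m.
Argument (x−vt)/(2√(Dt)) = (21.3 − 25.6088)/7.328 = -0.5880; ½·erfc(-0.5880) = 0.7972.
C = 442 × 0.7972 = 352 mg/L.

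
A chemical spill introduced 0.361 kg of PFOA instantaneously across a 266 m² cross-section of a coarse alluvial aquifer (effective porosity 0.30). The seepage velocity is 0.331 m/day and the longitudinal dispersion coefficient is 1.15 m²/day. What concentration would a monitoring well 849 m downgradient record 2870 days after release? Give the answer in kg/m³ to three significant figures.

1.03e-05 kg/m³

For an instantaneous plane source, C(x,t) = M/(n_e·A·√(4πDt)) · exp(−(x−vt)²/(4Dt)), with n_e·A the pore (flow) area.
Plume center vt = 0.331 × 2870 = 949.97 m, so the well at 849 m is 100.97 m upgradient of the peak.
√(4πDt) = 203.7 m, giving peak height M/(n_e·A·√(4πDt)) = 0.361/(0.30 × 266 × 203.7) = 2.221e-05 kg/m³.
(x−vt)²/(4Dt) = (-100.97)²/(4 × 1.15 × 2870) = 0.7722; exp(−0.7722) = 0.4620.
C = 2.221e-05 × 0.4620 = 1.03e-05 kg/m³.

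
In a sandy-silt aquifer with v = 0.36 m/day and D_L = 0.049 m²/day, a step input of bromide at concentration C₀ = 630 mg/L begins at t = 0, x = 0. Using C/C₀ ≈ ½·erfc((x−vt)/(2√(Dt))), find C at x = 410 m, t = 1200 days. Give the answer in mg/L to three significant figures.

For a continuous step input, C/C₀ ≈ ½·erfc((x−vt)/(2√(Dt))).
vt = 0.36 × 1200 = 432 m and 2√(Dt) = 2√(0.049 × 1200) = 15.34 m.
Argument (x−vt)/(2√(Dt)) = (410 − 432)/15.34 = -1.434; ½·erfc(-1.434) = 0.9787.
C = 630 × 0.9787 = 617 mg/L.

617 mg/L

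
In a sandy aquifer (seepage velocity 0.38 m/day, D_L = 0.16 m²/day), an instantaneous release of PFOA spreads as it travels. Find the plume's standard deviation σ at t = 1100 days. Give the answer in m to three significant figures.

Dispersive spreading gives a Gaussian with σ² = 2Dt; advection only shifts the center.
σ = √(2 × 0.16 × 1100) = 18.8 m.

18.8 m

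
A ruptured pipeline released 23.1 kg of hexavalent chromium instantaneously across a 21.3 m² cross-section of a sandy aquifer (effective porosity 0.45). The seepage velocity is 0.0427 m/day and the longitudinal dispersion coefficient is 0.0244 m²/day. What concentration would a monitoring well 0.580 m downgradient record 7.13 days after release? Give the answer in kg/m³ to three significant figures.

1.46 kg/m³

For an instantaneous plane source, C(x,t) = M/(n_e·A·√(4πDt)) · exp(−(x−vt)²/(4Dt)), with n_e·A the pore (flow) area.
Plume center vt = 0.0427 × 7.13 = 0.304451 m, so the well at 0.580 m is 0.275549 m downgradient of the peak.
√(4πDt) = 1.479 m, giving peak height M/(n_e·A·√(4πDt)) = 23.1/(0.45 × 21.3 × 1.479) = 1.629 kg/m³.
(x−vt)²/(4Dt) = (0.275549)²/(4 × 0.0244 × 7.13) = 0.1091; exp(−0.1091) = 0.8966.
C = 1.629 × 0.8966 = 1.46 kg/m³.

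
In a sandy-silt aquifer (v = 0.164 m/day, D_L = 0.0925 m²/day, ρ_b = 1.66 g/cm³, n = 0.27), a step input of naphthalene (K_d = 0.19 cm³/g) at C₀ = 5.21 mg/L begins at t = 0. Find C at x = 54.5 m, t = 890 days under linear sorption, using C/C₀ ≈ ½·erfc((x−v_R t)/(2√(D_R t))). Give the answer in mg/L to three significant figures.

4.84 mg/L

Retardation factor R = 1 + ρ_b·K_d/n = 1 + 1.66 × 0.19/0.27 = 2.168.
Sorption retards both mechanisms: v_R = v/R = 0.07565 m/day, D_R = D/R = 0.04267 m²/day.
v_R·t = 0.07565 × 890 = 67.3285 m; 2√(D_R t) = 12.32 m; argument = (54.5 − 67.3285)/12.32 = -1.041.
C = C₀ × ½·erfc(-1.041) = 5.21 × 0.9295 = 4.84 mg/L.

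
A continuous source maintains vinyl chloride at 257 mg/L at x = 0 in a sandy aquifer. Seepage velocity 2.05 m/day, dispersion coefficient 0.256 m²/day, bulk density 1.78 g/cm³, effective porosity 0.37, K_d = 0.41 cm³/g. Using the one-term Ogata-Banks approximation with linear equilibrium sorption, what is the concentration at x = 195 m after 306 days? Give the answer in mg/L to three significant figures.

254 mg/L

Retardation factor R = 1 + ρ_b·K_d/n = 1 + 1.78 × 0.41/0.37 = 2.972.
Sorption retards both mechanisms: v_R = v/R = 0.6898 m/day, D_R = D/R = 0.08614 m²/day.
v_R·t = 0.6898 × 306 = 211.0788 m; 2√(D_R t) = 10.27 m; argument = (195 − 211.0788)/10.27 = -1.566.
C = C₀ × ½·erfc(-1.566) = 257 × 0.9866 = 254 mg/L.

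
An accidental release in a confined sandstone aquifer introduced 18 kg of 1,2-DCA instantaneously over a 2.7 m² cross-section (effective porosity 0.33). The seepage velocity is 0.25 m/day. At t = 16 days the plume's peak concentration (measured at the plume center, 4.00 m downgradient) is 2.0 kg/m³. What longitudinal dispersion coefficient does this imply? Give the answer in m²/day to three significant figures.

At the plume center C_max = M/(n_e·A·√(4πDt)), so D = M²/(4πt·(n_e·A·C_max)²).
n_e·A·C_max = 0.33 × 2.7 × 2.0 = 1.782 kg/m.
D = 18²/(4π × 16 × 1.782²) = 0.507 m²/day.

0.507 m²/day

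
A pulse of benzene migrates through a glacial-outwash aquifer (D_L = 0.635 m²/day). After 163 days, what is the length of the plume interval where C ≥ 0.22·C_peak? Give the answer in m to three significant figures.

The plume is Gaussian with σ = √(2Dt) = √(2 × 0.635 × 163) = 14.39 m.
C/C_peak = exp(−Δx²/(2σ²)) = 0.22 ⇒ Δx = σ·√(−2 ln 0.22) = 14.39 × 1.740 = 25.04 m.
Width = 2Δx = 50.1 m.

50.1 m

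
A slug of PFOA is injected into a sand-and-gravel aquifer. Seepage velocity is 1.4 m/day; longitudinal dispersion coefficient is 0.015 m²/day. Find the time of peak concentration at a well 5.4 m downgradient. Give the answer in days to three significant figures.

For the 1D instantaneous-source solution, setting ∂C/∂t = 0 at fixed x gives v²t² + 2Dt − x² = 0, so t = (√(D² + v²x²) − D)/v².
√(D² + v²x²) = √(0.015² + 1.4² × 5.4²) = 7.560; v² = 1.96.
t = (7.560 − 0.015)/1.96 = 3.85 days (vs. the pure-advection estimate x/v = 3.86 d).

3.85 days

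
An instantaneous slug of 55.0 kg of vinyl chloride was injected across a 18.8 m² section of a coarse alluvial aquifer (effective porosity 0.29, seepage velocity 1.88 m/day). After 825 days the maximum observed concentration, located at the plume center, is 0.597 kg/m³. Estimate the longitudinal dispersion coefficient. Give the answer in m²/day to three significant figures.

At the plume center C_max = M/(n_e·A·√(4πDt)), so D = M²/(4πt·(n_e·A·C_max)²).
n_e·A·C_max = 0.29 × 18.8 × 0.597 = 3.255 kg/m.
D = 55.0²/(4π × 825 × 3.255²) = 0.0275 m²/day.

0.0275 m²/day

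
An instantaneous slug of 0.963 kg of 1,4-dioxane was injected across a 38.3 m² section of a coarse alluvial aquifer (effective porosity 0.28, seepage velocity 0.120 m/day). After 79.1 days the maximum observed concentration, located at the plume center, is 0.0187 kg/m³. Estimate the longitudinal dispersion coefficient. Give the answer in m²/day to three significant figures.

0.0232 m²/day

At the plume center C_max = M/(n_e·A·√(4πDt)), so D = M²/(4πt·(n_e·A·C_max)²).
n_e·A·C_max = 0.28 × 38.3 × 0.0187 = 0.2005 kg/m.
D = 0.963²/(4π × 79.1 × 0.2005²) = 0.0232 m²/day.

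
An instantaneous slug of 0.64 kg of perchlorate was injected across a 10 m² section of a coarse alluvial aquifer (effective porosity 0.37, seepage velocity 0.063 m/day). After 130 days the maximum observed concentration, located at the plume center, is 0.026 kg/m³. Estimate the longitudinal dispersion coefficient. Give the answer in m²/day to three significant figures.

0.0271 m²/day

At the plume center C_max = M/(n_e·A·√(4πDt)), so D = M²/(4πt·(n_e·A·C_max)²).
n_e·A·C_max = 0.37 × 10 × 0.026 = 0.09620 kg/m.
D = 0.64²/(4π × 130 × 0.09620²) = 0.0271 m²/day.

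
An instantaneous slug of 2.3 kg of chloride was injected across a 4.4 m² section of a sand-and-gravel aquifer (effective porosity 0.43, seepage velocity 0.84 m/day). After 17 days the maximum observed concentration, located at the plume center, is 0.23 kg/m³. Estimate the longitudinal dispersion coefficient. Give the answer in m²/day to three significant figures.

At the plume center C_max = M/(n_e·A·√(4πDt)), so D = M²/(4πt·(n_e·A·C_max)²).
n_e·A·C_max = 0.43 × 4.4 × 0.23 = 0.4352 kg/m.
D = 2.3²/(4π × 17 × 0.4352²) = 0.131 m²/day.

0.131 m²/day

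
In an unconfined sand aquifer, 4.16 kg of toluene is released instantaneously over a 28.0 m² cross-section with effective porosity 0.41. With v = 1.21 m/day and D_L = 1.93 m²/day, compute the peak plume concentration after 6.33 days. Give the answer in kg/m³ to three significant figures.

0.0292 kg/m³

The peak of an instantaneous 1D plume sits at x = vt; there the Gaussian factor is 1 and C_max = M/(n_e·A·√(4πDt)), where n_e·A is the pore area the mass is dissolved in.
√(4πDt) = √(4π × 1.93 × 6.33) = 12.39 m, so C_max = 4.16/(0.41 × 28.0 × 12.39) = 0.0292 kg/m³.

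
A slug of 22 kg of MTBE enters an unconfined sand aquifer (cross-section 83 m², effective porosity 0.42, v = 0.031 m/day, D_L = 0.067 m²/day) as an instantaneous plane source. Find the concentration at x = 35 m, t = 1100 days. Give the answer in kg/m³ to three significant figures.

0.0207 kg/m³

For an instantaneous plane source, C(x,t) = M/(n_e·A·√(4πDt)) · exp(−(x−vt)²/(4Dt)), with n_e·A the pore (flow) area.
Plume center vt = 0.031 × 1100 = 34.1 m, so the well at 35 m is 0.9 m downgradient of the peak.
√(4πDt) = 30.43 m, giving peak height M/(n_e·A·√(4πDt)) = 22/(0.42 × 83 × 30.43) = 0.02074 kg/m³.
(x−vt)²/(4Dt) = (0.9)²/(4 × 0.067 × 1100) = 0.002748; exp(−0.002748) = 0.9973.
C = 0.02074 × 0.9973 = 0.0207 kg/m³.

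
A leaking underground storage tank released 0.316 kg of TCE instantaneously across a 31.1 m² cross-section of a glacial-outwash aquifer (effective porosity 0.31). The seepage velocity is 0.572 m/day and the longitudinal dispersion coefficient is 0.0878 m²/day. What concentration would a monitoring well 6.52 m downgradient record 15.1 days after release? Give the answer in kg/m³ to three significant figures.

For an instantaneous plane source, C(x,t) = M/(n_e·A·√(4πDt)) · exp(−(x−vt)²/(4Dt)), with n_e·A the pore (flow) area.
Plume center vt = 0.572 × 15.1 = 8.6372 m, so the well at 6.52 m is 2.1172 m upgradient of the peak.
√(4πDt) = 4.082 m, giving peak height M/(n_e·A·√(4πDt)) = 0.316/(0.31 × 31.1 × 4.082) = 0.008030 kg/m³.
(x−vt)²/(4Dt) = (-2.1172)²/(4 × 0.0878 × 15.1) = 0.8453; exp(−0.8453) = 0.4294.
C = 0.008030 × 0.4294 = 0.00345 kg/m³.

0.00345 kg/m³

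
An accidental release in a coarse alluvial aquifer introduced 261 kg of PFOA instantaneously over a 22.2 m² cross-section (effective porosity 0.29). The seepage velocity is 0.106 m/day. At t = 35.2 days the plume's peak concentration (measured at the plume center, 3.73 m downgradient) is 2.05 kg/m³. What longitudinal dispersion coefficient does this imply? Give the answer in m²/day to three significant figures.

At the plume center C_max = M/(n_e·A·√(4πDt)), so D = M²/(4πt·(n_e·A·C_max)²).
n_e·A·C_max = 0.29 × 22.2 × 2.05 = 13.20 kg/m.
D = 261²/(4π × 35.2 × 13.20²) = 0.884 m²/day.

0.884 m²/day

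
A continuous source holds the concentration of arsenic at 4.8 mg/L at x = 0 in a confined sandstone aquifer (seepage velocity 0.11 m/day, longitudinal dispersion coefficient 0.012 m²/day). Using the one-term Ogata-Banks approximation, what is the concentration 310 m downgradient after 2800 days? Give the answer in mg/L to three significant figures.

1.94 mg/L

For a continuous step input, C/C₀ ≈ ½·erfc((x−vt)/(2√(Dt))).
vt = 0.11 × 2800 = 308 m and 2√(Dt) = 2√(0.012 × 2800) = 11.59 m.
Argument (x−vt)/(2√(Dt)) = (310 − 308)/11.59 = 0.1726; ½·erfc(0.1726) = 0.4036.
C = 4.8 × 0.4036 = 1.94 mg/L.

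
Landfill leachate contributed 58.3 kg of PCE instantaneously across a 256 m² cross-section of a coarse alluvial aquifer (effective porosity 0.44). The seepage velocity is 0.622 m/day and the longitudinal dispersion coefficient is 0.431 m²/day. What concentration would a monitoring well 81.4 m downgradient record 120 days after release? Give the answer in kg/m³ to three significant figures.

0.0163 kg/m³

For an instantaneous plane source, C(x,t) = M/(n_e·A·√(4πDt)) · exp(−(x−vt)²/(4Dt)), with n_e·A the pore (flow) area.
Plume center vt = 0.622 × 120 = 74.64 m, so the well at 81.4 m is 6.76 m downgradient of the peak.
√(4πDt) = 25.49 m, giving peak height M/(n_e·A·√(4πDt)) = 58.3/(0.44 × 256 × 25.49) = 0.02031 kg/m³.
(x−vt)²/(4Dt) = (6.76)²/(4 × 0.431 × 120) = 0.2209; exp(−0.2209) = 0.8018.
C = 0.02031 × 0.8018 = 0.0163 kg/m³.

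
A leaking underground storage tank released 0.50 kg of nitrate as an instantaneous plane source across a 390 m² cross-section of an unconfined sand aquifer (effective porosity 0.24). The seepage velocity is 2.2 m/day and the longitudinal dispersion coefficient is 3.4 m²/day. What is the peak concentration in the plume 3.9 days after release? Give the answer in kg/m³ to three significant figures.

The peak of an instantaneous 1D plume sits at x = vt; there the Gaussian factor is 1 and C_max = M/(n_e·A·√(4πDt)), where n_e·A is the pore area the mass is dissolved in.
√(4πDt) = √(4π × 3.4 × 3.9) = 12.91 m, so C_max = 0.50/(0.24 × 390 × 12.91) = 0.000414 kg/m³.

0.000414 kg/m³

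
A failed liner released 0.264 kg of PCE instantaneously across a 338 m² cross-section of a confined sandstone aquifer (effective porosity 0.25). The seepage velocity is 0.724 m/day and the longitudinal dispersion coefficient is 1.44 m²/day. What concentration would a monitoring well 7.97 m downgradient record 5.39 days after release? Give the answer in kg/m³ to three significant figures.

0.000186 kg/m³

For an instantaneous plane source, C(x,t) = M/(n_e·A·√(4πDt)) · exp(−(x−vt)²/(4Dt)), with n_e·A the pore (flow) area.
Plume center vt = 0.724 × 5.39 = 3.90236 m, so the well at 7.97 m is 4.06764 m downgradient of the peak.
√(4πDt) = 9.876 m, giving peak height M/(n_e·A·√(4πDt)) = 0.264/(0.25 × 338 × 9.876) = 0.0003163 kg/m³.
(x−vt)²/(4Dt) = (4.06764)²/(4 × 1.44 × 5.39) = 0.5329; exp(−0.5329) = 0.5869.
C = 0.0003163 × 0.5869 = 0.000186 kg/m³.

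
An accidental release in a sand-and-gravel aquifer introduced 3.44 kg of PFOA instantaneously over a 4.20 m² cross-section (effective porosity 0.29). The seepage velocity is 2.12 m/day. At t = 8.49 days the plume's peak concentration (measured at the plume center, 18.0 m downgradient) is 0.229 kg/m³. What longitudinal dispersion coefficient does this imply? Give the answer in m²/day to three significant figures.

1.43 m²/day

At the plume center C_max = M/(n_e·A·√(4πDt)), so D = M²/(4πt·(n_e·A·C_max)²).
n_e·A·C_max = 0.29 × 4.20 × 0.229 = 0.2789 kg/m.
D = 3.44²/(4π × 8.49 × 0.2789²) = 1.43 m²/day.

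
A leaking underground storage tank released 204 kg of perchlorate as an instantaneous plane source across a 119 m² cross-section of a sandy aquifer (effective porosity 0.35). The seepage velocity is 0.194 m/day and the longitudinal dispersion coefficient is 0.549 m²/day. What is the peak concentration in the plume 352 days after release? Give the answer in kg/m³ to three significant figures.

The peak of an instantaneous 1D plume sits at x = vt; there the Gaussian factor is 1 and C_max = M/(n_e·A·√(4πDt)), where n_e·A is the pore area the mass is dissolved in.
√(4πDt) = √(4π × 0.549 × 352) = 49.28 m, so C_max = 204/(0.35 × 119 × 49.28) = 0.0994 kg/m³.

0.0994 kg/m³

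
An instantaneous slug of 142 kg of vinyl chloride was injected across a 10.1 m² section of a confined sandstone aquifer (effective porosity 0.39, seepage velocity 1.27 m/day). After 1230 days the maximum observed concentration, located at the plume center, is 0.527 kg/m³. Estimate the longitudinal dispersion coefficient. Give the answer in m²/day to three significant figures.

0.303 m²/day

At the plume center C_max = M/(n_e·A·√(4πDt)), so D = M²/(4πt·(n_e·A·C_max)²).
n_e·A·C_max = 0.39 × 10.1 × 0.527 = 2.076 kg/m.
D = 142²/(4π × 1230 × 2.076²) = 0.303 m²/day.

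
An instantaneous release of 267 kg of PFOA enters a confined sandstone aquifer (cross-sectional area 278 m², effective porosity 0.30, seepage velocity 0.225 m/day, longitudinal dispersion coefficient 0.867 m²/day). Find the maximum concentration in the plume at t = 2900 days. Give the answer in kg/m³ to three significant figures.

The peak of an instantaneous 1D plume sits at x = vt; there the Gaussian factor is 1 and C_max = M/(n_e·A·√(4πDt)), where n_e·A is the pore area the mass is dissolved in.
√(4πDt) = √(4π × 0.867 × 2900) = 177.8 m, so C_max = 267/(0.30 × 278 × 177.8) = 0.0180 kg/m³.

0.0180 kg/m³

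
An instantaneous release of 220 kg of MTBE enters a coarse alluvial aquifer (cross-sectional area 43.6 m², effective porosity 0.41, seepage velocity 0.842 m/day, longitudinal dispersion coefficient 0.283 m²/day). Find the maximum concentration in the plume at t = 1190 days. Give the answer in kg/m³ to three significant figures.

0.189 kg/m³

The peak of an instantaneous 1D plume sits at x = vt; there the Gaussian factor is 1 and C_max = M/(n_e·A·√(4πDt)), where n_e·A is the pore area the mass is dissolved in.
√(4πDt) = √(4π × 0.283 × 1190) = 65.05 m, so C_max = 220/(0.41 × 43.6 × 65.05) = 0.189 kg/m³.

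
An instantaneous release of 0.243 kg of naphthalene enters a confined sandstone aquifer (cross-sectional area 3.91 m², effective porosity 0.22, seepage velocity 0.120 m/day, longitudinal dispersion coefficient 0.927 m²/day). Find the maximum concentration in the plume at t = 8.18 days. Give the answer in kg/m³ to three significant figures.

0.0289 kg/m³

The peak of an instantaneous 1D plume sits at x = vt; there the Gaussian factor is 1 and C_max = M/(n_e·A·√(4πDt)), where n_e·A is the pore area the mass is dissolved in.
√(4πDt) = √(4π × 0.927 × 8.18) = 9.762 m, so C_max = 0.243/(0.22 × 3.91 × 9.762) = 0.0289 kg/m³.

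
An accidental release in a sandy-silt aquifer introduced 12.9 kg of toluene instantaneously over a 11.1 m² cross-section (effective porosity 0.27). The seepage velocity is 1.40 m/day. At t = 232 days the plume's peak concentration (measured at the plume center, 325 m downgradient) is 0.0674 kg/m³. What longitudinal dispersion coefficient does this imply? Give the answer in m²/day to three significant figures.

1.40 m²/day

At the plume center C_max = M/(n_e·A·√(4πDt)), so D = M²/(4πt·(n_e·A·C_max)²).
n_e·A·C_max = 0.27 × 11.1 × 0.0674 = 0.2020 kg/m.
D = 12.9²/(4π × 232 × 0.2020²) = 1.40 m²/day.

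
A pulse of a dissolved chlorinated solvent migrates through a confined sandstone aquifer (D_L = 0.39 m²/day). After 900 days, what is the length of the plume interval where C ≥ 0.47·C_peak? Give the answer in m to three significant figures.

65.1 m

The plume is Gaussian with σ = √(2Dt) = √(2 × 0.39 × 900) = 26.50 m.
C/C_peak = exp(−Δx²/(2σ²)) = 0.47 ⇒ Δx = σ·√(−2 ln 0.47) = 26.50 × 1.229 = 32.57 m.
Width = 2Δx = 65.1 m.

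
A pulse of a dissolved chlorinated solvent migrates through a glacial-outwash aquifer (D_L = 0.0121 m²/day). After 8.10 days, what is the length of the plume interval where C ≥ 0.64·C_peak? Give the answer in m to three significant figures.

0.837 m

The plume is Gaussian with σ = √(2Dt) = √(2 × 0.0121 × 8.10) = 0.4427 m.
C/C_peak = exp(−Δx²/(2σ²)) = 0.64 ⇒ Δx = σ·√(−2 ln 0.64) = 0.4427 × 0.9448 = 0.4183 m.
Width = 2Δx = 0.837 m.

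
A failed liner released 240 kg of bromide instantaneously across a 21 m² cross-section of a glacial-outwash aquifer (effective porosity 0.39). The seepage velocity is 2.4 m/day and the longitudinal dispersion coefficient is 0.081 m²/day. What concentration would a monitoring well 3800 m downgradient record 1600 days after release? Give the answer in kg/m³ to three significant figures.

0.0332 kg/m³

For an instantaneous plane source, C(x,t) = M/(n_e·A·√(4πDt)) · exp(−(x−vt)²/(4Dt)), with n_e·A the pore (flow) area.
Plume center vt = 2.4 × 1600 = 3840 m, so the well at 3800 m is 40 m upgradient of the peak.
√(4πDt) = 40.36 m, giving peak height M/(n_e·A·√(4πDt)) = 240/(0.39 × 21 × 40.36) = 0.7261 kg/m³.
(x−vt)²/(4Dt) = (-40)²/(4 × 0.081 × 1600) = 3.086; exp(−3.086) = 0.04568.
C = 0.7261 × 0.04568 = 0.0332 kg/m³.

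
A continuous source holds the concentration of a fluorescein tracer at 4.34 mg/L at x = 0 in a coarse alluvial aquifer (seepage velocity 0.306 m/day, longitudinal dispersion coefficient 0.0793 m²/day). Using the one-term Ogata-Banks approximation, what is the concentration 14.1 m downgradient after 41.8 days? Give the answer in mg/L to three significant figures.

1.33 mg/L

For a continuous step input, C/C₀ ≈ ½·erfc((x−vt)/(2√(Dt))).
vt = 0.306 × 41.8 = 12.7908 m and 2√(Dt) = 2√(0.0793 × 41.8) = 3.641 m.
Argument (x−vt)/(2√(Dt)) = (14.1 − 12.7908)/3.641 = 0.3596; ½·erfc(0.3596) = 0.3055.
C = 4.34 × 0.3055 = 1.33 mg/L.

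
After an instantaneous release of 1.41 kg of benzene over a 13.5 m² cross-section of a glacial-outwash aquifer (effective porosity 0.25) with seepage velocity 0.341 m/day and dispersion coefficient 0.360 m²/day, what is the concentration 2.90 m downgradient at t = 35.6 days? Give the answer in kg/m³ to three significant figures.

0.00623 kg/m³

For an instantaneous plane source, C(x,t) = M/(n_e·A·√(4πDt)) · exp(−(x−vt)²/(4Dt)), with n_e·A the pore (flow) area.
Plume center vt = 0.341 × 35.6 = 12.1396 m, so the well at 2.90 m is 9.2396 m upgradient of the peak.
√(4πDt) = 12.69 m, giving peak height M/(n_e·A·√(4πDt)) = 1.41/(0.25 × 13.5 × 12.69) = 0.03292 kg/m³.
(x−vt)²/(4Dt) = (-9.2396)²/(4 × 0.360 × 35.6) = 1.665; exp(−1.665) = 0.1892.
C = 0.03292 × 0.1892 = 0.00623 kg/m³.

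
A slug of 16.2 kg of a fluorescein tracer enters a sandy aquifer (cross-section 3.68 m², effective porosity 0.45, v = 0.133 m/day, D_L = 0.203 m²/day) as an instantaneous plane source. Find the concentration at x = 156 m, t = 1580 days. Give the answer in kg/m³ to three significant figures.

For an instantaneous plane source, C(x,t) = M/(n_e·A·√(4πDt)) · exp(−(x−vt)²/(4Dt)), with n_e·A the pore (flow) area.
Plume center vt = 0.133 × 1580 = 210.14 m, so the well at 156 m is 54.14 m upgradient of the peak.
√(4πDt) = 63.49 m, giving peak height M/(n_e·A·√(4πDt)) = 16.2/(0.45 × 3.68 × 63.49) = 0.1541 kg/m³.
(x−vt)²/(4Dt) = (-54.14)²/(4 × 0.203 × 1580) = 2.285; exp(−2.285) = 0.1018.
C = 0.1541 × 0.1018 = 0.0157 kg/m³.

0.0157 kg/m³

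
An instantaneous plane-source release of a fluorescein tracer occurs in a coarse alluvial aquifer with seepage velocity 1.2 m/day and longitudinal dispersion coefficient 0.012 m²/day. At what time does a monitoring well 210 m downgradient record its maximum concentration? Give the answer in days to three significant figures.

For the 1D instantaneous-source solution, setting ∂C/∂t = 0 at fixed x gives v²t² + 2Dt − x² = 0, so t = (√(D² + v²x²) − D)/v².
√(D² + v²x²) = √(0.012² + 1.2² × 210²) = 252.0; v² = 1.44.
t = (252.0 − 0.012)/1.44 = 175 days (vs. the pure-advection estimate x/v = 175 d).

175 days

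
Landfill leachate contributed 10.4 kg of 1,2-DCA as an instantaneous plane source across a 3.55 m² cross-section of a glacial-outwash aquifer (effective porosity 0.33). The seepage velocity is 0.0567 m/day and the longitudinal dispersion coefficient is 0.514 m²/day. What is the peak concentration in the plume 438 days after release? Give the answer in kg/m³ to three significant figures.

The peak of an instantaneous 1D plume sits at x = vt; there the Gaussian factor is 1 and C_max = M/(n_e·A·√(4πDt)), where n_e·A is the pore area the mass is dissolved in.
√(4πDt) = √(4π × 0.514 × 438) = 53.19 m, so C_max = 10.4/(0.33 × 3.55 × 53.19) = 0.167 kg/m³.

0.167 kg/m³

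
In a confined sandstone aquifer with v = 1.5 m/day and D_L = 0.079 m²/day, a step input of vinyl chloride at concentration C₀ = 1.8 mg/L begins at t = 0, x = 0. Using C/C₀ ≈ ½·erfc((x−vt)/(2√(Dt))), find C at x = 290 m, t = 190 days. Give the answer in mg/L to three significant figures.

0.325 mg/L

For a continuous step input, C/C₀ ≈ ½·erfc((x−vt)/(2√(Dt))).
vt = 1.5 × 190 = 285 m and 2√(Dt) = 2√(0.079 × 190) = 7.749 m.
Argument (x−vt)/(2√(Dt)) = (290 − 285)/7.749 = 0.6452; ½·erfc(0.6452) = 0.1808.
C = 1.8 × 0.1808 = 0.325 mg/L.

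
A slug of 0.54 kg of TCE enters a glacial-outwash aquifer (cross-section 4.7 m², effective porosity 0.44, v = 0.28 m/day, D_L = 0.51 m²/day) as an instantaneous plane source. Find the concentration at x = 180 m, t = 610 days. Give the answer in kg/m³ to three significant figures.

For an instantaneous plane source, C(x,t) = M/(n_e·A·√(4πDt)) · exp(−(x−vt)²/(4Dt)), with n_e·A the pore (flow) area.
Plume center vt = 0.28 × 610 = 170.8 m, so the well at 180 m is 9.2 m downgradient of the peak.
√(4πDt) = 62.53 m, giving peak height M/(n_e·A·√(4πDt)) = 0.54/(0.44 × 4.7 × 62.53) = 0.004176 kg/m³.
(x−vt)²/(4Dt) = (9.2)²/(4 × 0.51 × 610) = 0.06802; exp(−0.06802) = 0.9342.
C = 0.004176 × 0.9342 = 0.00390 kg/m³.

0.00390 kg/m³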